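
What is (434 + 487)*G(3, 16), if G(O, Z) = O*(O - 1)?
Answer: 5526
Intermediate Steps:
G(O, Z) = O*(-1 + O)
(434 + 487)*G(3, 16) = (434 + 487)*(3*(-1 + 3)) = 921*(3*2) = 921*6 = 5526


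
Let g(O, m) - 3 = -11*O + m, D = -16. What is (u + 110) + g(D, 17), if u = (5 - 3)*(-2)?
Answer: 302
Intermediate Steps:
g(O, m) = 3 + m - 11*O (g(O, m) = 3 + (-11*O + m) = 3 + (m - 11*O) = 3 + m - 11*O)
u = -4 (u = 2*(-2) = -4)
(u + 110) + g(D, 17) = (-4 + 110) + (3 + 17 - 11*(-16)) = 106 + (3 + 17 + 176) = 106 + 196 = 302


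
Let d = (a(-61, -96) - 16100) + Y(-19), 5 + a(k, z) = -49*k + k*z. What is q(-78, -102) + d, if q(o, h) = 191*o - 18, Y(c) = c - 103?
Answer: -22298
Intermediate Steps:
Y(c) = -103 + c
a(k, z) = -5 - 49*k + k*z (a(k, z) = -5 + (-49*k + k*z) = -5 - 49*k + k*z)
q(o, h) = -18 + 191*o
d = -7382 (d = ((-5 - 49*(-61) - 61*(-96)) - 16100) + (-103 - 19) = ((-5 + 2989 + 5856) - 16100) - 122 = (8840 - 16100) - 122 = -7260 - 122 = -7382)
q(-78, -102) + d = (-18 + 191*(-78)) - 7382 = (-18 - 14898) - 7382 = -14916 - 7382 = -22298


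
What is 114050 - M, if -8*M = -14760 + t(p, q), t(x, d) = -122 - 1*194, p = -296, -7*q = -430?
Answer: 224331/2 ≈ 1.1217e+5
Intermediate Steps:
q = 430/7 (q = -1/7*(-430) = 430/7 ≈ 61.429)
t(x, d) = -316 (t(x, d) = -122 - 194 = -316)
M = 3769/2 (M = -(-14760 - 316)/8 = -1/8*(-15076) = 3769/2 ≈ 1884.5)
114050 - M = 114050 - 1*3769/2 = 114050 - 3769/2 = 224331/2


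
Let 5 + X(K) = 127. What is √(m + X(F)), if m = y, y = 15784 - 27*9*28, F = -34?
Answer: √9102 ≈ 95.404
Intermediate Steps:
X(K) = 122 (X(K) = -5 + 127 = 122)
y = 8980 (y = 15784 - 243*28 = 15784 - 6804 = 8980)
m = 8980
√(m + X(F)) = √(8980 + 122) = √9102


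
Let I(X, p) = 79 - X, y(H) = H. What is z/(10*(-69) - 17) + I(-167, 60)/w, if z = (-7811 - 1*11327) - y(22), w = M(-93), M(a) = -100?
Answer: 871039/35350 ≈ 24.640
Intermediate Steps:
w = -100
z = -19160 (z = (-7811 - 1*11327) - 1*22 = (-7811 - 11327) - 22 = -19138 - 22 = -19160)
z/(10*(-69) - 17) + I(-167, 60)/w = -19160/(10*(-69) - 17) + (79 - 1*(-167))/(-100) = -19160/(-690 - 17) + (79 + 167)*(-1/100) = -19160/(-707) + 246*(-1/100) = -19160*(-1/707) - 123/50 = 19160/707 - 123/50 = 871039/35350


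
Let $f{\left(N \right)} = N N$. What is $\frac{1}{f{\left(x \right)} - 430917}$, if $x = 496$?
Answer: $- \frac{1}{184901} \approx -5.4083 \cdot 10^{-6}$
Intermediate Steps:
$f{\left(N \right)} = N^{2}$
$\frac{1}{f{\left(x \right)} - 430917} = \frac{1}{496^{2} - 430917} = \frac{1}{246016 - 430917} = \frac{1}{-184901} = - \frac{1}{184901}$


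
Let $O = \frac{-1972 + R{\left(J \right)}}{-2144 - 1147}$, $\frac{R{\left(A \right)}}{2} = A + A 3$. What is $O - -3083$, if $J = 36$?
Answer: $\frac{10147837}{3291} \approx 3083.5$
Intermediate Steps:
$R{\left(A \right)} = 8 A$ ($R{\left(A \right)} = 2 \left(A + A 3\right) = 2 \left(A + 3 A\right) = 2 \cdot 4 A = 8 A$)
$O = \frac{1684}{3291}$ ($O = \frac{-1972 + 8 \cdot 36}{-2144 - 1147} = \frac{-1972 + 288}{-3291} = \left(-1684\right) \left(- \frac{1}{3291}\right) = \frac{1684}{3291} \approx 0.5117$)
$O - -3083 = \frac{1684}{3291} - -3083 = \frac{1684}{3291} + 3083 = \frac{10147837}{3291}$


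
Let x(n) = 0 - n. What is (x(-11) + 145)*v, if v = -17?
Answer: -2652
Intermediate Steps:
x(n) = -n
(x(-11) + 145)*v = (-1*(-11) + 145)*(-17) = (11 + 145)*(-17) = 156*(-17) = -2652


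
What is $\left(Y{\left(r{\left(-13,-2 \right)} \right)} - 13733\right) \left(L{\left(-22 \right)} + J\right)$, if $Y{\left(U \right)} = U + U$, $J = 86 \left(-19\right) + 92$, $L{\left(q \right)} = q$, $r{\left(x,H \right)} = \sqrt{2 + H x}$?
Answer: $21478412 - 6256 \sqrt{7} \approx 2.1462 \cdot 10^{7}$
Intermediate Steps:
$J = -1542$ ($J = -1634 + 92 = -1542$)
$Y{\left(U \right)} = 2 U$
$\left(Y{\left(r{\left(-13,-2 \right)} \right)} - 13733\right) \left(L{\left(-22 \right)} + J\right) = \left(2 \sqrt{2 - -26} - 13733\right) \left(-22 - 1542\right) = \left(2 \sqrt{2 + 26} - 13733\right) \left(-1564\right) = \left(2 \sqrt{28} - 13733\right) \left(-1564\right) = \left(2 \cdot 2 \sqrt{7} - 13733\right) \left(-1564\right) = \left(4 \sqrt{7} - 13733\right) \left(-1564\right) = \left(-13733 + 4 \sqrt{7}\right) \left(-1564\right) = 21478412 - 6256 \sqrt{7}$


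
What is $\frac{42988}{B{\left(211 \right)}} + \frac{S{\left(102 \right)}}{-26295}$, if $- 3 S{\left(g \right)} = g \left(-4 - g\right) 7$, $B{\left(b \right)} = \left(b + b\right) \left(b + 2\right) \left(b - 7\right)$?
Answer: $- \frac{38455750681}{40180390290} \approx -0.95708$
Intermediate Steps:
$B{\left(b \right)} = 2 b \left(-7 + b\right) \left(2 + b\right)$ ($B{\left(b \right)} = 2 b \left(2 + b\right) \left(-7 + b\right) = 2 b \left(-7 + b\right) \left(2 + b\right)$)
$S{\left(g \right)} = - \frac{7 g \left(-4 - g\right)}{3}$ ($S{\left(g \right)} = - \frac{g \left(-4 - g\right) 7}{3} = - \frac{7 g \left(-4 - g\right)}{3}$)
$\frac{42988}{B{\left(211 \right)}} + \frac{S{\left(102 \right)}}{-26295} = \frac{42988}{2 \cdot 211 \left(-14 + 211^{2} - 1055\right)} + \frac{\frac{7}{3} \cdot 102 \left(4 + 102\right)}{-26295} = \frac{42988}{2 \cdot 211 \left(-14 + 44521 - 1055\right)} + \frac{7}{3} \cdot 102 \cdot 106 \left(- \frac{1}{26295}\right) = \frac{42988}{2 \cdot 211 \cdot 43452} + 25228 \left(- \frac{1}{26295}\right) = \frac{42988}{18336744} - \frac{25228}{26295} = 42988 \cdot \frac{1}{18336744} - \frac{25228}{26295} = \frac{10747}{4584186} - \frac{25228}{26295} = - \frac{38455750681}{40180390290}$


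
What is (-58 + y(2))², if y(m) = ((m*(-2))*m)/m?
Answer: 3844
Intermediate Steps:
y(m) = -2*m (y(m) = ((-2*m)*m)/m = (-2*m²)/m = -2*m)
(-58 + y(2))² = (-58 - 2*2)² = (-58 - 4)² = (-62)² = 3844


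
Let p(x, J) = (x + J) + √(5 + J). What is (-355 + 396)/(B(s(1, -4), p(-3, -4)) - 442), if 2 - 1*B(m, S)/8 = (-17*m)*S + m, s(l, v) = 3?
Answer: -41/2898 ≈ -0.014148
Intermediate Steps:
p(x, J) = J + x + √(5 + J) (p(x, J) = (J + x) + √(5 + J) = J + x + √(5 + J))
B(m, S) = 16 - 8*m + 136*S*m (B(m, S) = 16 - 8*((-17*m)*S + m) = 16 - 8*(-17*S*m + m) = 16 - 8*(m - 17*S*m) = 16 + (-8*m + 136*S*m) = 16 - 8*m + 136*S*m)
(-355 + 396)/(B(s(1, -4), p(-3, -4)) - 442) = (-355 + 396)/((16 - 8*3 + 136*(-4 - 3 + √(5 - 4))*3) - 442) = 41/((16 - 24 + 136*(-4 - 3 + √1)*3) - 442) = 41/((16 - 24 + 136*(-4 - 3 + 1)*3) - 442) = 41/((16 - 24 + 136*(-6)*3) - 442) = 41/((16 - 24 - 2448) - 442) = 41/(-2456 - 442) = 41/(-2898) = 41*(-1/2898) = -41/2898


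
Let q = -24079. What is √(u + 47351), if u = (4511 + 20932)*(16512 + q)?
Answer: I*√192479830 ≈ 13874.0*I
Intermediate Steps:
u = -192527181 (u = (4511 + 20932)*(16512 - 24079) = 25443*(-7567) = -192527181)
√(u + 47351) = √(-192527181 + 47351) = √(-192479830) = I*√192479830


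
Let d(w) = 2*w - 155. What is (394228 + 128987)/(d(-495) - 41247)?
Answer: -74745/6056 ≈ -12.342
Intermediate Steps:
d(w) = -155 + 2*w
(394228 + 128987)/(d(-495) - 41247) = (394228 + 128987)/((-155 + 2*(-495)) - 41247) = 523215/((-155 - 990) - 41247) = 523215/(-1145 - 41247) = 523215/(-42392) = 523215*(-1/42392) = -74745/6056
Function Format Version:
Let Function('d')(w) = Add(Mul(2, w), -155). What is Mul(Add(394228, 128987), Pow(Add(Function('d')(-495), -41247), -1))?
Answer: Rational(-74745, 6056) ≈ -12.342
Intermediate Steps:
Function('d')(w) = Add(-155, Mul(2, w))
Mul(Add(394228, 128987), Pow(Add(Function('d')(-495), -41247), -1)) = Mul(Add(394228, 128987), Pow(Add(Add(-155, Mul(2, -495)), -41247), -1)) = Mul(523215, Pow(Add(Add(-155, -990), -41247), -1)) = Mul(523215, Pow(Add(-1145, -41247), -1)) = Mul(523215, Pow(-42392, -1)) = Mul(523215, Rational(-1, 42392)) = Rational(-74745, 6056)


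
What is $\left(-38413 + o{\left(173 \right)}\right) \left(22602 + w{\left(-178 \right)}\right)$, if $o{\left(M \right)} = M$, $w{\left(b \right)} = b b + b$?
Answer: $-2069089920$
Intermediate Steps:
$w{\left(b \right)} = b + b^{2}$ ($w{\left(b \right)} = b^{2} + b = b + b^{2}$)
$\left(-38413 + o{\left(173 \right)}\right) \left(22602 + w{\left(-178 \right)}\right) = \left(-38413 + 173\right) \left(22602 - 178 \left(1 - 178\right)\right) = - 38240 \left(22602 - -31506\right) = - 38240 \left(22602 + 31506\right) = \left(-38240\right) 54108 = -2069089920$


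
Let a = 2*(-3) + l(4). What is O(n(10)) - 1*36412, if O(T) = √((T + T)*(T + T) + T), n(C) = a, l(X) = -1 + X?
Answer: -36412 + √33 ≈ -36406.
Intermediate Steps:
a = -3 (a = 2*(-3) + (-1 + 4) = -6 + 3 = -3)
n(C) = -3
O(T) = √(T + 4*T²) (O(T) = √((2*T)*(2*T) + T) = √(4*T² + T) = √(T + 4*T²))
O(n(10)) - 1*36412 = √(-3*(1 + 4*(-3))) - 1*36412 = √(-3*(1 - 12)) - 36412 = √(-3*(-11)) - 36412 = √33 - 36412 = -36412 + √33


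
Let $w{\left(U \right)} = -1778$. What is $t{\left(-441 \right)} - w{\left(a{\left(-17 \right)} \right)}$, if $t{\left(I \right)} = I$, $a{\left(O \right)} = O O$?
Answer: $1337$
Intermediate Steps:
$a{\left(O \right)} = O^{2}$
$t{\left(-441 \right)} - w{\left(a{\left(-17 \right)} \right)} = -441 - -1778 = -441 + 1778 = 1337$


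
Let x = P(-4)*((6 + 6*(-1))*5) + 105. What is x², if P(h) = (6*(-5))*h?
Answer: 11025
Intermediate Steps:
P(h) = -30*h
x = 105 (x = (-30*(-4))*((6 + 6*(-1))*5) + 105 = 120*((6 - 6)*5) + 105 = 120*(0*5) + 105 = 120*0 + 105 = 0 + 105 = 105)
x² = 105² = 11025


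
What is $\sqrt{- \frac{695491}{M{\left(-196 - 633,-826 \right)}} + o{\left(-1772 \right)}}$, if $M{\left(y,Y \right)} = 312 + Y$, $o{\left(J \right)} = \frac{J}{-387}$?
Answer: $\frac{5 \sqrt{238759794566}}{66306} \approx 36.847$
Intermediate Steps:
$o{\left(J \right)} = - \frac{J}{387}$ ($o{\left(J \right)} = J \left(- \frac{1}{387}\right) = - \frac{J}{387}$)
$\sqrt{- \frac{695491}{M{\left(-196 - 633,-826 \right)}} + o{\left(-1772 \right)}} = \sqrt{- \frac{695491}{312 - 826} - - \frac{1772}{387}} = \sqrt{- \frac{695491}{-514} + \frac{1772}{387}} = \sqrt{\left(-695491\right) \left(- \frac{1}{514}\right) + \frac{1772}{387}} = \sqrt{\frac{695491}{514} + \frac{1772}{387}} = \sqrt{\frac{270065825}{198918}} = \frac{5 \sqrt{238759794566}}{66306}$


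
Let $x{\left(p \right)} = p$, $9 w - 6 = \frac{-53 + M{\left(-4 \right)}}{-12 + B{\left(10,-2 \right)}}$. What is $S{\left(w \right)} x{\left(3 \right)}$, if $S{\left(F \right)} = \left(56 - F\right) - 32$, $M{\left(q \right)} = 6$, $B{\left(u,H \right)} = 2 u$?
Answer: $\frac{1727}{24} \approx 71.958$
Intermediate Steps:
$w = \frac{1}{72}$ ($w = \frac{2}{3} + \frac{\left(-53 + 6\right) \frac{1}{-12 + 2 \cdot 10}}{9} = \frac{2}{3} + \frac{\left(-47\right) \frac{1}{-12 + 20}}{9} = \frac{2}{3} + \frac{\left(-47\right) \frac{1}{8}}{9} = \frac{2}{3} + \frac{1}{9} \left(- \frac{47}{8}\right) = \frac{2}{3} - \frac{47}{72} = \frac{1}{72} \approx 0.013889$)
$S{\left(F \right)} = 24 - F$
$S{\left(w \right)} x{\left(3 \right)} = \left(24 - \frac{1}{72}\right) 3 = \frac{1727}{72} \cdot 3 = \frac{1727}{24}$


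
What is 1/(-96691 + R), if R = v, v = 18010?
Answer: -1/78681 ≈ -1.2710e-5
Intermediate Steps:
R = 18010
1/(-96691 + R) = 1/(-96691 + 18010) = 1/(-78681) = -1/78681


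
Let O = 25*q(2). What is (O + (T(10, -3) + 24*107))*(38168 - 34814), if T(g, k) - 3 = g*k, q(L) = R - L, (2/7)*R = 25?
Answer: 15691689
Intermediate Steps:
R = 175/2 (R = (7/2)*25 = 175/2 ≈ 87.500)
q(L) = 175/2 - L
T(g, k) = 3 + g*k
O = 4275/2 (O = 25*(175/2 - 1*2) = 25*(175/2 - 2) = 25*(171/2) = 4275/2 ≈ 2137.5)
(O + (T(10, -3) + 24*107))*(38168 - 34814) = (4275/2 + ((3 + 10*(-3)) + 24*107))*(38168 - 34814) = (4275/2 + ((3 - 30) + 2568))*3354 = (4275/2 + (-27 + 2568))*3354 = (4275/2 + 2541)*3354 = (9357/2)*3354 = 15691689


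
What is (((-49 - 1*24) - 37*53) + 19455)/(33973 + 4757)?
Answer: 5807/12910 ≈ 0.44981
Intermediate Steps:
(((-49 - 1*24) - 37*53) + 19455)/(33973 + 4757) = (((-49 - 24) - 1961) + 19455)/38730 = ((-73 - 1961) + 19455)*(1/38730) = (-2034 + 19455)*(1/38730) = 17421*(1/38730) = 5807/12910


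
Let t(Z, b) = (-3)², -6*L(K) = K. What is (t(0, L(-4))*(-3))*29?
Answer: -783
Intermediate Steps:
L(K) = -K/6
t(Z, b) = 9
(t(0, L(-4))*(-3))*29 = (9*(-3))*29 = -27*29 = -783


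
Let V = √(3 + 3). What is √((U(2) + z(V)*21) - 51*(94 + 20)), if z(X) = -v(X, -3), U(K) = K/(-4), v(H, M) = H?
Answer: √(-23258 - 84*√6)/2 ≈ 76.589*I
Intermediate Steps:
U(K) = -K/4 (U(K) = K*(-¼) = -K/4)
V = √6 ≈ 2.4495
z(X) = -X
√((U(2) + z(V)*21) - 51*(94 + 20)) = √((-¼*2 - √6*21) - 51*(94 + 20)) = √((-½ - 21*√6) - 51*114) = √((-½ - 21*√6) - 5814) = √(-11629/2 - 21*√6)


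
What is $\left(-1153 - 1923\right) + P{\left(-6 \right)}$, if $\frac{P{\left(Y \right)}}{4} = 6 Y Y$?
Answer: $-2212$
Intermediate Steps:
$P{\left(Y \right)} = 24 Y^{2}$ ($P{\left(Y \right)} = 4 \cdot 6 Y Y = 4 \cdot 6 Y^{2} = 24 Y^{2}$)
$\left(-1153 - 1923\right) + P{\left(-6 \right)} = \left(-1153 - 1923\right) + 24 \left(-6\right)^{2} = -3076 + 24 \cdot 36 = -3076 + 864 = -2212$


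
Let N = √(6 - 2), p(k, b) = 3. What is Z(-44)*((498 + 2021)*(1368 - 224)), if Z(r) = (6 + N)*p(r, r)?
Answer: 69161664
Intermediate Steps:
N = 2 (N = √4 = 2)
Z(r) = 24 (Z(r) = (6 + 2)*3 = 8*3 = 24)
Z(-44)*((498 + 2021)*(1368 - 224)) = 24*((498 + 2021)*(1368 - 224)) = 24*(2519*1144) = 24*2881736 = 69161664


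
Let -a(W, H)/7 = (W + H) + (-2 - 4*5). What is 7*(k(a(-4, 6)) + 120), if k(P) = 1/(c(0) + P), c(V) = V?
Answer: 16801/20 ≈ 840.05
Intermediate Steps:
a(W, H) = 154 - 7*H - 7*W (a(W, H) = -7*((W + H) + (-2 - 4*5)) = -7*((H + W) + (-2 - 20)) = -7*((H + W) - 22) = -7*(-22 + H + W) = 154 - 7*H - 7*W)
k(P) = 1/P (k(P) = 1/(0 + P) = 1/P)
7*(k(a(-4, 6)) + 120) = 7*(1/(154 - 7*6 - 7*(-4)) + 120) = 7*(1/(154 - 42 + 28) + 120) = 7*(1/140 + 120) = 7*(16801/140) = 16801/20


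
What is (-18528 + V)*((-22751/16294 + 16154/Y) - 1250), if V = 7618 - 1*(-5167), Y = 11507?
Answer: 1345972006805883/187495058 ≈ 7.1787e+6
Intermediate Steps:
V = 12785 (V = 7618 + 5167 = 12785)
(-18528 + V)*((-22751/16294 + 16154/Y) - 1250) = (-18528 + 12785)*((-22751/16294 + 16154/11507) - 1250) = -5743*((-22751*1/16294 + 16154*(1/11507)) - 1250) = -5743*((-22751/16294 + 16154/11507) - 1250) = -5743*(1417519/187495058 - 1250) = -5743*(-234367404981/187495058) = 1345972006805883/187495058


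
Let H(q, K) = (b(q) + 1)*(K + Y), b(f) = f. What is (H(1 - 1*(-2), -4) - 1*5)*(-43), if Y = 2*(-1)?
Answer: 1247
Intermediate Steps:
Y = -2
H(q, K) = (1 + q)*(-2 + K) (H(q, K) = (q + 1)*(K - 2) = (1 + q)*(-2 + K))
(H(1 - 1*(-2), -4) - 1*5)*(-43) = ((-2 - 4 - 2*(1 - 1*(-2)) - 4*(1 - 1*(-2))) - 1*5)*(-43) = ((-2 - 4 - 2*(1 + 2) - 4*(1 + 2)) - 5)*(-43) = ((-2 - 4 - 2*3 - 4*3) - 5)*(-43) = ((-2 - 4 - 6 - 12) - 5)*(-43) = (-24 - 5)*(-43) = -29*(-43) = 1247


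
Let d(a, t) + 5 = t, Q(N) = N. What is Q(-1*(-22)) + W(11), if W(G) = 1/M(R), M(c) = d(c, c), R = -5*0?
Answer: 109/5 ≈ 21.800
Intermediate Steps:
d(a, t) = -5 + t
R = 0
M(c) = -5 + c
W(G) = -⅕ (W(G) = 1/(-5 + 0) = 1/(-5) = -⅕)
Q(-1*(-22)) + W(11) = -1*(-22) - ⅕ = 22 - ⅕ = 109/5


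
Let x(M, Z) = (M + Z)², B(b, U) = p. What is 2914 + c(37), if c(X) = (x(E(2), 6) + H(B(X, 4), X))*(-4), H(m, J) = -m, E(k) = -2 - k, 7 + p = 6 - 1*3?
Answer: 2882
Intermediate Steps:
p = -4 (p = -7 + (6 - 1*3) = -7 + (6 - 3) = -7 + 3 = -4)
B(b, U) = -4
c(X) = -32 (c(X) = (((-2 - 1*2) + 6)² - 1*(-4))*(-4) = (((-2 - 2) + 6)² + 4)*(-4) = ((-4 + 6)² + 4)*(-4) = (2² + 4)*(-4) = (4 + 4)*(-4) = 8*(-4) = -32)
2914 + c(37) = 2914 - 32 = 2882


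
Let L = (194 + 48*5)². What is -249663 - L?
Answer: -438019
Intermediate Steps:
L = 188356 (L = (194 + 240)² = 434² = 188356)
-249663 - L = -249663 - 1*188356 = -249663 - 188356 = -438019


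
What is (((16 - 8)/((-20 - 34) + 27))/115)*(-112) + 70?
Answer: 218246/3105 ≈ 70.289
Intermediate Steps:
(((16 - 8)/((-20 - 34) + 27))/115)*(-112) + 70 = ((8/(-54 + 27))*(1/115))*(-112) + 70 = ((8/(-27))*(1/115))*(-112) + 70 = ((8*(-1/27))*(1/115))*(-112) + 70 = -8/27*1/115*(-112) + 70 = -8/3105*(-112) + 70 = 896/3105 + 70 = 218246/3105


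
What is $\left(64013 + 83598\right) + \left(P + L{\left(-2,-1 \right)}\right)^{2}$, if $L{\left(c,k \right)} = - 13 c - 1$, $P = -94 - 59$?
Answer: $163995$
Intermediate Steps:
$P = -153$ ($P = -94 - 59 = -153$)
$L{\left(c,k \right)} = -1 - 13 c$
$\left(64013 + 83598\right) + \left(P + L{\left(-2,-1 \right)}\right)^{2} = \left(64013 + 83598\right) + \left(-153 - -25\right)^{2} = 147611 + \left(-153 + \left(-1 + 26\right)\right)^{2} = 147611 + \left(-153 + 25\right)^{2} = 147611 + \left(-128\right)^{2} = 147611 + 16384 = 163995$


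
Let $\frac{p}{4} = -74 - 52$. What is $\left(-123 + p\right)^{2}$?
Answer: $393129$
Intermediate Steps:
$p = -504$ ($p = 4 \left(-74 - 52\right) = 4 \left(-126\right) = -504$)
$\left(-123 + p\right)^{2} = \left(-123 - 504\right)^{2} = \left(-627\right)^{2} = 393129$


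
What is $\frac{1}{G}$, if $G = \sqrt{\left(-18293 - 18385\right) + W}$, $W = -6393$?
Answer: $- \frac{i \sqrt{879}}{6153} \approx - 0.0048185 i$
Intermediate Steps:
$G = 7 i \sqrt{879}$ ($G = \sqrt{\left(-18293 - 18385\right) - 6393} = \sqrt{-36678 - 6393} = \sqrt{-43071} = 7 i \sqrt{879} \approx 207.54 i$)
$\frac{1}{G} = \frac{1}{7 i \sqrt{879}} = - \frac{i \sqrt{879}}{6153}$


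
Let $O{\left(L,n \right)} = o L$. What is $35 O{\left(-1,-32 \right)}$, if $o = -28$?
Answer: $980$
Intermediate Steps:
$O{\left(L,n \right)} = - 28 L$
$35 O{\left(-1,-32 \right)} = 35 \left(\left(-28\right) \left(-1\right)\right) = 35 \cdot 28 = 980$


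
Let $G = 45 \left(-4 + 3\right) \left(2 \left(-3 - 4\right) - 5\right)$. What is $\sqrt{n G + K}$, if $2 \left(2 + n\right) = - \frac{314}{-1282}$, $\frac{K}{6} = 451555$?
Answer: $\frac{5 \sqrt{178008421686}}{1282} \approx 1645.5$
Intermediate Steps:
$K = 2709330$ ($K = 6 \cdot 451555 = 2709330$)
$n = - \frac{2407}{1282}$ ($n = -2 + \frac{\left(-314\right) \frac{1}{-1282}}{2} = -2 + \frac{\left(-314\right) \left(- \frac{1}{1282}\right)}{2} = -2 + \frac{1}{2} \cdot \frac{157}{641} = -2 + \frac{157}{1282} = - \frac{2407}{1282} \approx -1.8775$)
$G = 855$ ($G = 45 \left(- (2 \left(-7\right) - 5)\right) = 45 \left(- (-14 - 5)\right) = 45 \left(\left(-1\right) \left(-19\right)\right) = 45 \cdot 19 = 855$)
$\sqrt{n G + K} = \sqrt{\left(- \frac{2407}{1282}\right) 855 + 2709330} = \sqrt{- \frac{2057985}{1282} + 2709330} = \sqrt{\frac{3471303075}{1282}} = \frac{5 \sqrt{178008421686}}{1282}$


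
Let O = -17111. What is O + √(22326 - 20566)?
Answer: -17111 + 4*√110 ≈ -17069.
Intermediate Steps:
O + √(22326 - 20566) = -17111 + √(22326 - 20566) = -17111 + √1760 = -17111 + 4*√110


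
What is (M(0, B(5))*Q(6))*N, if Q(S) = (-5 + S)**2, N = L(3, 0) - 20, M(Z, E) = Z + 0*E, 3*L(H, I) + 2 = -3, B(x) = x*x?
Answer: 0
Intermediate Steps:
B(x) = x**2
L(H, I) = -5/3 (L(H, I) = -2/3 + (1/3)*(-3) = -2/3 - 1 = -5/3)
M(Z, E) = Z (M(Z, E) = Z + 0 = Z)
N = -65/3 (N = -5/3 - 20 = -65/3 ≈ -21.667)
(M(0, B(5))*Q(6))*N = (0*(-5 + 6)**2)*(-65/3) = (0*1**2)*(-65/3) = (0*1)*(-65/3) = 0*(-65/3) = 0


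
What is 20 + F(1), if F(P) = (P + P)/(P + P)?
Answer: 21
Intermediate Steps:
F(P) = 1 (F(P) = (2*P)/((2*P)) = (2*P)*(1/(2*P)) = 1)
20 + F(1) = 20 + 1 = 21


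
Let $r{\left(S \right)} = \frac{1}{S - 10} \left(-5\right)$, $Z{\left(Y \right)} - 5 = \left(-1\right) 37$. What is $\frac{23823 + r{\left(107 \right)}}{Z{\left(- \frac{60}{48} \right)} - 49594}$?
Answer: $- \frac{1155413}{2406861} \approx -0.48005$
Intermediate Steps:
$Z{\left(Y \right)} = -32$ ($Z{\left(Y \right)} = 5 - 37 = -32$)
$r{\left(S \right)} = - \frac{5}{-10 + S}$ ($r{\left(S \right)} = \frac{1}{-10 + S} \left(-5\right) = - \frac{5}{-10 + S}$)
$\frac{23823 + r{\left(107 \right)}}{Z{\left(- \frac{60}{48} \right)} - 49594} = \frac{23823 - \frac{5}{-10 + 107}}{-32 - 49594} = \frac{23823 - \frac{5}{97}}{-49626} = \left(23823 - \frac{5}{97}\right) \left(- \frac{1}{49626}\right) = \frac{2310826}{97} \left(- \frac{1}{49626}\right) = - \frac{1155413}{2406861}$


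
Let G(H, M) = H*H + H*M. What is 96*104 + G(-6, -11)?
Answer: 10086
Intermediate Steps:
G(H, M) = H² + H*M
96*104 + G(-6, -11) = 96*104 - 6*(-6 - 11) = 9984 - 6*(-17) = 9984 + 102 = 10086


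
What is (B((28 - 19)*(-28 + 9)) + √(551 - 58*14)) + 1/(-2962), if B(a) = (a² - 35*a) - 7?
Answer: 104318677/2962 + 3*I*√29 ≈ 35219.0 + 16.155*I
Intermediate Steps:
B(a) = -7 + a² - 35*a
(B((28 - 19)*(-28 + 9)) + √(551 - 58*14)) + 1/(-2962) = ((-7 + ((28 - 19)*(-28 + 9))² - 35*(28 - 19)*(-28 + 9)) + √(551 - 58*14)) + 1/(-2962) = ((-7 + (9*(-19))² - 315*(-19)) + √(551 - 812)) - 1/2962 = ((-7 + (-171)² - 35*(-171)) + √(-261)) - 1/2962 = ((-7 + 29241 + 5985) + 3*I*√29) - 1/2962 = (35219 + 3*I*√29) - 1/2962 = 104318677/2962 + 3*I*√29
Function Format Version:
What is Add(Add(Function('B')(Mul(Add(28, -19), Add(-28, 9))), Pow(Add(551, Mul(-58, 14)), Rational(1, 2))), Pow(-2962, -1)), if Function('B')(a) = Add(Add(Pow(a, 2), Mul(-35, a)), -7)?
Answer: Add(Rational(104318677, 2962), Mul(3, I, Pow(29, Rational(1, 2)))) ≈ Add(35219., Mul(16.155, I))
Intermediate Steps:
Function('B')(a) = Add(-7, Pow(a, 2), Mul(-35, a))
Add(Add(Function('B')(Mul(Add(28, -19), Add(-28, 9))), Pow(Add(551, Mul(-58, 14)), Rational(1, 2))), Pow(-2962, -1)) = Add(Add(Add(-7, Pow(Mul(Add(28, -19), Add(-28, 9)), 2), Mul(-35, Mul(Add(28, -19), Add(-28, 9)))), Pow(Add(551, Mul(-58, 14)), Rational(1, 2))), Pow(-2962, -1)) = Add(Add(Add(-7, Pow(Mul(9, -19), 2), Mul(-35, Mul(9, -19))), Pow(Add(551, -812), Rational(1, 2))), Rational(-1, 2962)) = Add(Add(Add(-7, Pow(-171, 2), Mul(-35, -171)), Pow(-261, Rational(1, 2))), Rational(-1, 2962)) = Add(Add(Add(-7, 29241, 5985), Mul(3, I, Pow(29, Rational(1, 2)))), Rational(-1, 2962)) = Add(Add(35219, Mul(3, I, Pow(29, Rational(1, 2)))), Rational(-1, 2962)) = Add(Rational(104318677, 2962), Mul(3, I, Pow(29, Rational(1, 2))))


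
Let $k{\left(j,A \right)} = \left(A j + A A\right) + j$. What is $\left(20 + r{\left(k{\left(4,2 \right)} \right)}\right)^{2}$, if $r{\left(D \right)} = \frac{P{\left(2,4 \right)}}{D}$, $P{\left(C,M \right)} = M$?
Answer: $\frac{6561}{16} \approx 410.06$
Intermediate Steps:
$k{\left(j,A \right)} = j + A^{2} + A j$ ($k{\left(j,A \right)} = \left(A j + A^{2}\right) + j = \left(A^{2} + A j\right) + j = j + A^{2} + A j$)
$r{\left(D \right)} = \frac{4}{D}$
$\left(20 + r{\left(k{\left(4,2 \right)} \right)}\right)^{2} = \left(20 + \frac{4}{4 + 2^{2} + 2 \cdot 4}\right)^{2} = \left(20 + \frac{4}{4 + 4 + 8}\right)^{2} = \left(20 + \frac{4}{16}\right)^{2} = \left(20 + 4 \cdot \frac{1}{16}\right)^{2} = \left(20 + \frac{1}{4}\right)^{2} = \left(\frac{81}{4}\right)^{2} = \frac{6561}{16}$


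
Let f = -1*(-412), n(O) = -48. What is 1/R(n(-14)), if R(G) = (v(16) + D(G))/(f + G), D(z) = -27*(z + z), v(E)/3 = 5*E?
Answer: 91/708 ≈ 0.12853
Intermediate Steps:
f = 412
v(E) = 15*E (v(E) = 3*(5*E) = 15*E)
D(z) = -54*z
R(G) = (240 - 54*G)/(412 + G) (R(G) = (15*16 - 54*G)/(412 + G) = (240 - 54*G)/(412 + G))
1/R(n(-14)) = 1/(6*(40 - 9*(-48))/(412 - 48)) = 1/(6*(40 + 432)/364) = 1/(6*(1/364)*472) = 1/(708/91) = 91/708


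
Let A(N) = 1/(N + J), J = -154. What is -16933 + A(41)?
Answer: -1913430/113 ≈ -16933.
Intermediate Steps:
A(N) = 1/(-154 + N) (A(N) = 1/(N - 154) = 1/(-154 + N))
-16933 + A(41) = -16933 + 1/(-154 + 41) = -16933 + 1/(-113) = -16933 - 1/113 = -1913430/113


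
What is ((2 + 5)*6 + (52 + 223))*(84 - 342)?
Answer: -81786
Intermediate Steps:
((2 + 5)*6 + (52 + 223))*(84 - 342) = (7*6 + 275)*(-258) = (42 + 275)*(-258) = 317*(-258) = -81786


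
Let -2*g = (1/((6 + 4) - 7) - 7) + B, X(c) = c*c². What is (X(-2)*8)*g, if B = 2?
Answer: -448/3 ≈ -149.33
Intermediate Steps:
X(c) = c³
g = 7/3 (g = -((1/((6 + 4) - 7) - 7) + 2)/2 = -((1/(10 - 7) - 7) + 2)/2 = -((1/3 - 7) + 2)/2 = -((⅓ - 7) + 2)/2 = -(-20/3 + 2)/2 = -½*(-14/3) = 7/3 ≈ 2.3333)
(X(-2)*8)*g = ((-2)³*8)*(7/3) = -8*8*(7/3) = -64*7/3 = -448/3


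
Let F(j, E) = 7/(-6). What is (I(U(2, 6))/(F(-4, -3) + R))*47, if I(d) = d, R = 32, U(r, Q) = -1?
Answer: -282/185 ≈ -1.5243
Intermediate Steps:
F(j, E) = -7/6 (F(j, E) = 7*(-1/6) = -7/6)
(I(U(2, 6))/(F(-4, -3) + R))*47 = (-1/(-7/6 + 32))*47 = (-1/(185/6))*47 = ((6/185)*(-1))*47 = -6/185*47 = -282/185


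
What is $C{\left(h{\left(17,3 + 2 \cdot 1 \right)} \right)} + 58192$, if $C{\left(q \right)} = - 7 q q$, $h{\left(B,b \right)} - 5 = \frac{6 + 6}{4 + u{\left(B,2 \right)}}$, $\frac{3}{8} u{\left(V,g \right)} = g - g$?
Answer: $57744$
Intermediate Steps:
$u{\left(V,g \right)} = 0$ ($u{\left(V,g \right)} = \frac{8 \left(g - g\right)}{3} = \frac{8}{3} \cdot 0 = 0$)
$h{\left(B,b \right)} = 8$ ($h{\left(B,b \right)} = 5 + \frac{6 + 6}{4 + 0} = 5 + \frac{12}{4} = 5 + 12 \cdot \frac{1}{4} = 5 + 3 = 8$)
$C{\left(q \right)} = - 7 q^{2}$
$C{\left(h{\left(17,3 + 2 \cdot 1 \right)} \right)} + 58192 = - 7 \cdot 8^{2} + 58192 = \left(-7\right) 64 + 58192 = -448 + 58192 = 57744$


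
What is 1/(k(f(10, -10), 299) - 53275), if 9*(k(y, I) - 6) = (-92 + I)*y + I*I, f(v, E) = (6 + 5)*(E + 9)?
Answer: -9/392297 ≈ -2.2942e-5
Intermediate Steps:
f(v, E) = 99 + 11*E (f(v, E) = 11*(9 + E) = 99 + 11*E)
k(y, I) = 6 + I²/9 + y*(-92 + I)/9 (k(y, I) = 6 + ((-92 + I)*y + I*I)/9 = 6 + (y*(-92 + I) + I²)/9 = 6 + (I² + y*(-92 + I))/9 = 6 + (I²/9 + y*(-92 + I)/9) = 6 + I²/9 + y*(-92 + I)/9)
1/(k(f(10, -10), 299) - 53275) = 1/((6 - 92*(99 + 11*(-10))/9 + (⅑)*299² + (⅑)*299*(99 + 11*(-10))) - 53275) = 1/((6 - 92*(99 - 110)/9 + (⅑)*89401 + (⅑)*299*(99 - 110)) - 53275) = 1/((6 - 92/9*(-11) + 89401/9 + (⅑)*299*(-11)) - 53275) = 1/((6 + 1012/9 + 89401/9 - 3289/9) - 53275) = 1/(87178/9 - 53275) = 1/(-392297/9) = -9/392297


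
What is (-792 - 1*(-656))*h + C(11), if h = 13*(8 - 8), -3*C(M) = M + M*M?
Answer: -44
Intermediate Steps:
C(M) = -M/3 - M**2/3 (C(M) = -(M + M*M)/3 = -(M + M**2)/3 = -M/3 - M**2/3)
h = 0 (h = 13*0 = 0)
(-792 - 1*(-656))*h + C(11) = (-792 - 1*(-656))*0 - 1/3*11*(1 + 11) = (-792 + 656)*0 - 1/3*11*12 = -136*0 - 44 = 0 - 44 = -44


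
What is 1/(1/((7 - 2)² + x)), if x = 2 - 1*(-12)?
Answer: 39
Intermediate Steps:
x = 14 (x = 2 + 12 = 14)
1/(1/((7 - 2)² + x)) = 1/(1/((7 - 2)² + 14)) = 1/(1/(5² + 14)) = 1/(1/(25 + 14)) = 1/(1/39) = 39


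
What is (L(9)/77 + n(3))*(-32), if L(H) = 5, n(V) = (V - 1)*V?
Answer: -14944/77 ≈ -194.08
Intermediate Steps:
n(V) = V*(-1 + V) (n(V) = (-1 + V)*V = V*(-1 + V))
(L(9)/77 + n(3))*(-32) = (5/77 + 3*(-1 + 3))*(-32) = (5*(1/77) + 3*2)*(-32) = (5/77 + 6)*(-32) = (467/77)*(-32) = -14944/77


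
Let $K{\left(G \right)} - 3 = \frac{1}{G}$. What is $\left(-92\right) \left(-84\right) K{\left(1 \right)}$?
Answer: $30912$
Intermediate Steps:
$K{\left(G \right)} = 3 + \frac{1}{G}$
$\left(-92\right) \left(-84\right) K{\left(1 \right)} = \left(-92\right) \left(-84\right) \left(3 + 1^{-1}\right) = 7728 \left(3 + 1\right) = 7728 \cdot 4 = 30912$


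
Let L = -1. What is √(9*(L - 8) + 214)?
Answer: √133 ≈ 11.533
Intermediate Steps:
√(9*(L - 8) + 214) = √(9*(-1 - 8) + 214) = √(9*(-9) + 214) = √(-81 + 214) = √133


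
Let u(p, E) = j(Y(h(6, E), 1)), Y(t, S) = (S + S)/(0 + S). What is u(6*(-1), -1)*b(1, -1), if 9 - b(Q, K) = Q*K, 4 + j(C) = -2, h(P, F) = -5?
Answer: -60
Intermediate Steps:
Y(t, S) = 2 (Y(t, S) = (2*S)/S = 2)
j(C) = -6 (j(C) = -4 - 2 = -6)
u(p, E) = -6
b(Q, K) = 9 - K*Q (b(Q, K) = 9 - Q*K = 9 - K*Q)
u(6*(-1), -1)*b(1, -1) = -6*(9 - 1*(-1)*1) = -6*(9 + 1) = -6*10 = -60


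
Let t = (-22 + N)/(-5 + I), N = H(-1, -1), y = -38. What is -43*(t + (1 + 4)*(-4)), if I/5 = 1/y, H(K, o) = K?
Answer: 130118/195 ≈ 667.27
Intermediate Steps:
N = -1
I = -5/38 (I = 5/(-38) = 5*(-1/38) = -5/38 ≈ -0.13158)
t = 874/195 (t = (-22 - 1)/(-5 - 5/38) = -23/(-195/38) = -23*(-38/195) = 874/195 ≈ 4.4820)
-43*(t + (1 + 4)*(-4)) = -43*(874/195 + (1 + 4)*(-4)) = -43*(874/195 + 5*(-4)) = -43*(874/195 - 20) = -43*(-3026/195) = 130118/195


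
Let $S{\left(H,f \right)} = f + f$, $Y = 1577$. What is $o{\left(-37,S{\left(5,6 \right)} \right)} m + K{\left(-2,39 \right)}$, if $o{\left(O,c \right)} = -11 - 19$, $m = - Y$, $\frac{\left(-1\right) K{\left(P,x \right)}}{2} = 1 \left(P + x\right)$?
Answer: $47236$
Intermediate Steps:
$S{\left(H,f \right)} = 2 f$
$K{\left(P,x \right)} = - 2 P - 2 x$ ($K{\left(P,x \right)} = - 2 \cdot 1 \left(P + x\right) = - 2 \left(P + x\right) = - 2 P - 2 x$)
$m = -1577$ ($m = \left(-1\right) 1577 = -1577$)
$o{\left(O,c \right)} = -30$
$o{\left(-37,S{\left(5,6 \right)} \right)} m + K{\left(-2,39 \right)} = \left(-30\right) \left(-1577\right) - 74 = 47310 + \left(4 - 78\right) = 47310 - 74 = 47236$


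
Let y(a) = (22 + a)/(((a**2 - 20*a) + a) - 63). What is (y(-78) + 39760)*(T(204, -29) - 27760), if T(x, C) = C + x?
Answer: -2743045264680/2501 ≈ -1.0968e+9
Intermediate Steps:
y(a) = (22 + a)/(-63 + a**2 - 19*a) (y(a) = (22 + a)/((a**2 - 19*a) - 63) = (22 + a)/(-63 + a**2 - 19*a))
(y(-78) + 39760)*(T(204, -29) - 27760) = ((22 - 78)/(-63 + (-78)**2 - 19*(-78)) + 39760)*((-29 + 204) - 27760) = (-56/(-63 + 6084 + 1482) + 39760)*(175 - 27760) = (-56/7503 + 39760)*(-27585) = (298319224/7503)*(-27585) = -2743045264680/2501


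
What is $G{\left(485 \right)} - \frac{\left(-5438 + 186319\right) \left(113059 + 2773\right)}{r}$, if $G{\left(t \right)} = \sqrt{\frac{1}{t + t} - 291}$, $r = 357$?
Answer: $- \frac{20951807992}{357} + \frac{i \sqrt{273800930}}{970} \approx -5.8689 \cdot 10^{7} + 17.059 i$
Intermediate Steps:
$G{\left(t \right)} = \sqrt{-291 + \frac{1}{2 t}}$ ($G{\left(t \right)} = \sqrt{\frac{1}{2 t} - 291} = \sqrt{-291 + \frac{1}{2 t}}$)
$G{\left(485 \right)} - \frac{\left(-5438 + 186319\right) \left(113059 + 2773\right)}{r} = \frac{\sqrt{-1164 + \frac{2}{485}}}{2} - \frac{\left(-5438 + 186319\right) \left(113059 + 2773\right)}{357} = \frac{\sqrt{-1164 + 2 \cdot \frac{1}{485}}}{2} - 180881 \cdot 115832 \cdot \frac{1}{357} = \frac{\sqrt{-1164 + \frac{2}{485}}}{2} - 20951807992 \cdot \frac{1}{357} = \frac{\sqrt{- \frac{564538}{485}}}{2} - \frac{20951807992}{357} = \frac{\frac{1}{485} i \sqrt{273800930}}{2} - \frac{20951807992}{357} = \frac{i \sqrt{273800930}}{970} - \frac{20951807992}{357} = - \frac{20951807992}{357} + \frac{i \sqrt{273800930}}{970}$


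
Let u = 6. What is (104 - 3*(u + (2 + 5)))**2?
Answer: 4225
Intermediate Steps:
(104 - 3*(u + (2 + 5)))**2 = (104 - 3*(6 + (2 + 5)))**2 = (104 - 3*(6 + 7))**2 = (104 - 3*13)**2 = (104 - 39)**2 = 65**2 = 4225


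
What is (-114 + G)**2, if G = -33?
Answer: 21609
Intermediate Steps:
(-114 + G)**2 = (-114 - 33)**2 = (-147)**2 = 21609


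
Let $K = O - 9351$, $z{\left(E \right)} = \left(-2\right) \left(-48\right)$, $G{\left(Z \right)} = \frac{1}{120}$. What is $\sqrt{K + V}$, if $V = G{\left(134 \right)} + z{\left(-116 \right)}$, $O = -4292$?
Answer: $\frac{i \sqrt{48769170}}{60} \approx 116.39 i$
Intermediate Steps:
$G{\left(Z \right)} = \frac{1}{120}$
$z{\left(E \right)} = 96$
$K = -13643$ ($K = -4292 - 9351 = -13643$)
$V = \frac{11521}{120}$ ($V = \frac{1}{120} + 96 = \frac{11521}{120} \approx 96.008$)
$\sqrt{K + V} = \sqrt{-13643 + \frac{11521}{120}} = \sqrt{- \frac{1625639}{120}} = \frac{i \sqrt{48769170}}{60}$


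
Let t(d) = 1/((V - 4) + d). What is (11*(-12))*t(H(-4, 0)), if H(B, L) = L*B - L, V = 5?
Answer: -132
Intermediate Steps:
H(B, L) = -L + B*L (H(B, L) = B*L - L = -L + B*L)
t(d) = 1/(1 + d) (t(d) = 1/((5 - 4) + d) = 1/(1 + d))
(11*(-12))*t(H(-4, 0)) = (11*(-12))/(1 + 0*(-1 - 4)) = -132/(1 + 0*(-5)) = -132/(1 + 0) = -132/1 = -132*1 = -132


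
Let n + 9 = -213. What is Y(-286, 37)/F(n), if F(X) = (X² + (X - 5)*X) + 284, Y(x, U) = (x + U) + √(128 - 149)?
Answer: -249/99962 + I*√21/99962 ≈ -0.0024909 + 4.5843e-5*I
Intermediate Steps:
n = -222 (n = -9 - 213 = -222)
Y(x, U) = U + x + I*√21 (Y(x, U) = (U + x) + √(-21) = (U + x) + I*√21 = U + x + I*√21)
F(X) = 284 + X² + X*(-5 + X) (F(X) = (X² + (-5 + X)*X) + 284 = (X² + X*(-5 + X)) + 284 = 284 + X² + X*(-5 + X))
Y(-286, 37)/F(n) = (37 - 286 + I*√21)/(284 - 5*(-222) + 2*(-222)²) = (-249 + I*√21)/(284 + 1110 + 2*49284) = (-249 + I*√21)/(284 + 1110 + 98568) = (-249 + I*√21)/99962 = (-249 + I*√21)*(1/99962) = -249/99962 + I*√21/99962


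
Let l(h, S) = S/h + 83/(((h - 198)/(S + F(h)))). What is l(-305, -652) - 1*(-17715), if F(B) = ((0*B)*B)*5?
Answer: 2734580061/153415 ≈ 17825.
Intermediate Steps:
F(B) = 0 (F(B) = (0*B)*5 = 0*5 = 0)
l(h, S) = S/h + 83*S/(-198 + h) (l(h, S) = S/h + 83/(((h - 198)/(S + 0))) = S/h + 83/(((-198 + h)/S)) = S/h + 83*(S/(-198 + h)) = S/h + 83*S/(-198 + h))
l(-305, -652) - 1*(-17715) = 6*(-652)*(-33 + 14*(-305))/(-305*(-198 - 305)) - 1*(-17715) = 6*(-652)*(-1/305)*(-33 - 4270)/(-503) + 17715 = 6*(-652)*(-1/305)*(-1/503)*(-4303) + 17715 = 16833336/153415 + 17715 = 2734580061/153415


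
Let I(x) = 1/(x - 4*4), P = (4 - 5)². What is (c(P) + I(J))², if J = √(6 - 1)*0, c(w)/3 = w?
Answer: 2209/256 ≈ 8.6289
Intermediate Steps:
P = 1 (P = (-1)² = 1)
c(w) = 3*w
J = 0 (J = √5*0 = 0)
I(x) = 1/(-16 + x) (I(x) = 1/(x - 16) = 1/(-16 + x))
(c(P) + I(J))² = (3*1 + 1/(-16 + 0))² = (3 + 1/(-16))² = (3 - 1/16)² = (47/16)² = 2209/256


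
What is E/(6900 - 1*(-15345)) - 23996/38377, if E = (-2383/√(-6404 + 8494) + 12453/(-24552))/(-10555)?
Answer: -46109999785259473/73744101844993800 + 2383*√2090/490723587750 ≈ -0.62527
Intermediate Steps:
E = 4151/86382120 + 2383*√2090/22059950 (E = (-2383*√2090/2090 + 12453*(-1/24552))*(-1/10555) = (-2383*√2090/2090 - 4151/8184)*(-1/10555) = (-4151/8184 - 2383*√2090/2090)*(-1/10555) = 4151/86382120 + 2383*√2090/22059950 ≈ 0.0049865)
E/(6900 - 1*(-15345)) - 23996/38377 = (4151/86382120 + 2383*√2090/22059950)/(6900 - 1*(-15345)) - 23996/38377 = (4151/86382120 + 2383*√2090/22059950)/(6900 + 15345) - 23996*1/38377 = (4151/86382120 + 2383*√2090/22059950)/22245 - 23996/38377 = (4151/86382120 + 2383*√2090/22059950)*(1/22245) - 23996/38377 = (4151/1921570259400 + 2383*√2090/490723587750) - 23996/38377 = -46109999785259473/73744101844993800 + 2383*√2090/490723587750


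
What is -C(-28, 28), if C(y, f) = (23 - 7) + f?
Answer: -44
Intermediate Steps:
C(y, f) = 16 + f
-C(-28, 28) = -(16 + 28) = -1*44 = -44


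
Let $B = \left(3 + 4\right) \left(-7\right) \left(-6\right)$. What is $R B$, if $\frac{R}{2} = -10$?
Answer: $-5880$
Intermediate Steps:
$R = -20$ ($R = 2 \left(-10\right) = -20$)
$B = 294$ ($B = 7 \left(-7\right) \left(-6\right) = \left(-49\right) \left(-6\right) = 294$)
$R B = \left(-20\right) 294 = -5880$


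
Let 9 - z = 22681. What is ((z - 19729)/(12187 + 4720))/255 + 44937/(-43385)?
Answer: -39115156286/37409019945 ≈ -1.0456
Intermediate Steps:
z = -22672 (z = 9 - 1*22681 = 9 - 22681 = -22672)
((z - 19729)/(12187 + 4720))/255 + 44937/(-43385) = ((-22672 - 19729)/(12187 + 4720))/255 + 44937/(-43385) = -42401/16907*(1/255) + 44937*(-1/43385) = -42401*1/16907*(1/255) - 44937/43385 = -42401/16907*1/255 - 44937/43385 = -42401/4311285 - 44937/43385 = -39115156286/37409019945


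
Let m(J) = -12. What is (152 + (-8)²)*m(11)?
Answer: -2592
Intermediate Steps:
(152 + (-8)²)*m(11) = (152 + (-8)²)*(-12) = (152 + 64)*(-12) = 216*(-12) = -2592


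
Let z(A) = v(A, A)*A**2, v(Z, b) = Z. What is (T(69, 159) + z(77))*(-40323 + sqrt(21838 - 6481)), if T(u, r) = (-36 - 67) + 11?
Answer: -18405070443 + 456441*sqrt(15357) ≈ -1.8349e+10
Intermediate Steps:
T(u, r) = -92 (T(u, r) = -103 + 11 = -92)
z(A) = A**3 (z(A) = A*A**2 = A**3)
(T(69, 159) + z(77))*(-40323 + sqrt(21838 - 6481)) = (-92 + 77**3)*(-40323 + sqrt(21838 - 6481)) = (-92 + 456533)*(-40323 + sqrt(15357)) = 456441*(-40323 + sqrt(15357)) = -18405070443 + 456441*sqrt(15357)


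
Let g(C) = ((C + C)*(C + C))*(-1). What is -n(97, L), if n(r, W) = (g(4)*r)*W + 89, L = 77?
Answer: 477927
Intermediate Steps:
g(C) = -4*C**2 (g(C) = ((2*C)*(2*C))*(-1) = (4*C**2)*(-1) = -4*C**2)
n(r, W) = 89 - 64*W*r (n(r, W) = ((-4*4**2)*r)*W + 89 = ((-4*16)*r)*W + 89 = (-64*r)*W + 89 = -64*W*r + 89 = 89 - 64*W*r)
-n(97, L) = -(89 - 64*77*97) = -(89 - 478016) = -1*(-477927) = 477927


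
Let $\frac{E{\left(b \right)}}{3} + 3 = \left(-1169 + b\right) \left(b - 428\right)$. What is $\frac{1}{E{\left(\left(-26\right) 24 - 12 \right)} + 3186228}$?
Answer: $\frac{1}{8947779} \approx 1.1176 \cdot 10^{-7}$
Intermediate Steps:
$E{\left(b \right)} = -9 + 3 \left(-1169 + b\right) \left(-428 + b\right)$ ($E{\left(b \right)} = -9 + 3 \left(-1169 + b\right) \left(b - 428\right) = -9 + 3 \left(-1169 + b\right) \left(-428 + b\right)$)
$\frac{1}{E{\left(\left(-26\right) 24 - 12 \right)} + 3186228} = \frac{1}{\left(1500987 - 4791 \left(\left(-26\right) 24 - 12\right) + 3 \left(\left(-26\right) 24 - 12\right)^{2}\right) + 3186228} = \frac{1}{\left(1500987 - 4791 \left(-624 - 12\right) + 3 \left(-624 - 12\right)^{2}\right) + 3186228} = \frac{1}{\left(1500987 - -3047076 + 3 \left(-636\right)^{2}\right) + 3186228} = \frac{1}{\left(1500987 + 3047076 + 3 \cdot 404496\right) + 3186228} = \frac{1}{\left(1500987 + 3047076 + 1213488\right) + 3186228} = \frac{1}{5761551 + 3186228} = \frac{1}{8947779}$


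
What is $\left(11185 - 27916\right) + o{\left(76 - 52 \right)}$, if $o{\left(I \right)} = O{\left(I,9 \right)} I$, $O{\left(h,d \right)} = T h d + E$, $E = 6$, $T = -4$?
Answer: $-37323$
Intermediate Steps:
$O{\left(h,d \right)} = 6 - 4 d h$ ($O{\left(h,d \right)} = - 4 h d + 6 = - 4 d h + 6 = 6 - 4 d h$)
$o{\left(I \right)} = I \left(6 - 36 I\right)$ ($o{\left(I \right)} = \left(6 - 36 I\right) I = I \left(6 - 36 I\right)$)
$\left(11185 - 27916\right) + o{\left(76 - 52 \right)} = \left(11185 - 27916\right) + 6 \left(76 - 52\right) \left(1 - 6 \left(76 - 52\right)\right) = -16731 + 6 \left(76 - 52\right) \left(1 - 6 \left(76 - 52\right)\right) = -16731 + 6 \cdot 24 \left(1 - 144\right) = -16731 + 6 \cdot 24 \left(-143\right) = -16731 - 20592 = -37323$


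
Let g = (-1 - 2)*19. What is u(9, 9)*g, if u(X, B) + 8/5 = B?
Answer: -2109/5 ≈ -421.80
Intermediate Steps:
u(X, B) = -8/5 + B
g = -57 (g = -3*19 = -57)
u(9, 9)*g = (-8/5 + 9)*(-57) = (37/5)*(-57) = -2109/5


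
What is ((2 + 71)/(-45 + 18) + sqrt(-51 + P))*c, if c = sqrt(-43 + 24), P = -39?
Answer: I*sqrt(19)*(-73 + 81*I*sqrt(10))/27 ≈ -41.352 - 11.785*I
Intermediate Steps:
c = I*sqrt(19) (c = sqrt(-19) = I*sqrt(19) ≈ 4.3589*I)
((2 + 71)/(-45 + 18) + sqrt(-51 + P))*c = ((2 + 71)/(-45 + 18) + sqrt(-51 - 39))*(I*sqrt(19)) = (73/(-27) + sqrt(-90))*(I*sqrt(19)) = (73*(-1/27) + 3*I*sqrt(10))*(I*sqrt(19)) = (-73/27 + 3*I*sqrt(10))*(I*sqrt(19)) = I*sqrt(19)*(-73/27 + 3*I*sqrt(10))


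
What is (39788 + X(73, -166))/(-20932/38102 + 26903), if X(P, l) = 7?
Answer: 36101645/24405647 ≈ 1.4792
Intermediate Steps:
(39788 + X(73, -166))/(-20932/38102 + 26903) = (39788 + 7)/(-20932/38102 + 26903) = 39795/(-20932*1/38102 + 26903) = 39795/(-10466/19051 + 26903) = 39795/(512518587/19051) = 39795*(19051/512518587) = 36101645/24405647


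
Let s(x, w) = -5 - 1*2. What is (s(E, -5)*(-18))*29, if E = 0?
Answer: 3654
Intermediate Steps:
s(x, w) = -7 (s(x, w) = -5 - 2 = -7)
(s(E, -5)*(-18))*29 = -7*(-18)*29 = 126*29 = 3654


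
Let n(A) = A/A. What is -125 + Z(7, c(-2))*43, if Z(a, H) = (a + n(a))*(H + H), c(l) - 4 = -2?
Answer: 1251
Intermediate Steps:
n(A) = 1
c(l) = 2 (c(l) = 4 - 2 = 2)
Z(a, H) = 2*H*(1 + a) (Z(a, H) = (a + 1)*(H + H) = (1 + a)*(2*H) = 2*H*(1 + a))
-125 + Z(7, c(-2))*43 = -125 + (2*2*(1 + 7))*43 = -125 + (2*2*8)*43 = -125 + 32*43 = -125 + 1376 = 1251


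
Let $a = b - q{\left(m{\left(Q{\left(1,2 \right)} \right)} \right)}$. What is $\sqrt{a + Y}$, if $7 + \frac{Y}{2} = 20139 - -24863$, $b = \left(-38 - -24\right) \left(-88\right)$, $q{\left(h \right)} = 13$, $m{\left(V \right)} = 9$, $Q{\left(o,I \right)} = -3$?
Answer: $\sqrt{91209} \approx 302.01$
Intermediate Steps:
$b = 1232$ ($b = \left(-38 + 24\right) \left(-88\right) = \left(-14\right) \left(-88\right) = 1232$)
$Y = 89990$ ($Y = -14 + 2 \left(20139 - -24863\right) = -14 + 2 \left(20139 + 24863\right) = -14 + 2 \cdot 45002 = -14 + 90004 = 89990$)
$a = 1219$ ($a = 1232 - 13 = 1219$)
$\sqrt{a + Y} = \sqrt{1219 + 89990} = \sqrt{91209}$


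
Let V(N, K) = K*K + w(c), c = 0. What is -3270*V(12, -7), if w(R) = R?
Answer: -160230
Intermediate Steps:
V(N, K) = K² (V(N, K) = K*K + 0 = K² + 0 = K²)
-3270*V(12, -7) = -3270*(-7)² = -3270*49 = -160230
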